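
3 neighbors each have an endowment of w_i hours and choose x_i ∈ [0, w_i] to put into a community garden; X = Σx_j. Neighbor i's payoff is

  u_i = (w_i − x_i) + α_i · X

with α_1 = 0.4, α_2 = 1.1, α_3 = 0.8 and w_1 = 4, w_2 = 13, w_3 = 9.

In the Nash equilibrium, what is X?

∂u_i/∂x_i = α_i − 1, so neighbor i contributes w_i if α_i > 1, else 0.
α_i > 1 for i ∈ {2}; NE contributions (0, 13, 0), X = 13.

13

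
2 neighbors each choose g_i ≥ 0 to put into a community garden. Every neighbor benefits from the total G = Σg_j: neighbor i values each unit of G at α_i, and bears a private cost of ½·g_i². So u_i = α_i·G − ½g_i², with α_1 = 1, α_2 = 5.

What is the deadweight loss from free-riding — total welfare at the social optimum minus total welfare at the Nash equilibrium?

13

Neighbor i's FOC: ∂u_i/∂g_i = α_i − g_i = 0, so g_i* = α_i.
NE contributions = (1, 5); G = 6.
W^NE = (Σα)·G − ½Σα_i² = 6² − ½·26 = 23.
Planner sets g_i = Σα_j = 6 for every i, so G^SO = 2·6 = 12.
W^SO = (Σα)·G^SO − ½·2·(Σα)² = (2/2)·6² = 36.
Deadweight loss = W^SO − W^NE = 13.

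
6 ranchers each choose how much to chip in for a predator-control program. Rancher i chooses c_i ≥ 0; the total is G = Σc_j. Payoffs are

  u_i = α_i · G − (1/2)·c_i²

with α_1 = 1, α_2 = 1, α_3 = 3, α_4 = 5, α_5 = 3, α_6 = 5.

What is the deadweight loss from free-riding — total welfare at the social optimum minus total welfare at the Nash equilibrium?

683

Rancher i's FOC: ∂u_i/∂c_i = α_i − c_i = 0, so c_i* = α_i.
NE contributions = (1, 1, 3, 5, 3, 5); G = 18.
W^NE = (Σα)·G − ½Σα_i² = 18² − ½·70 = 289.
Planner sets c_i = Σα_j = 18 for every i, so G^SO = 6·18 = 108.
W^SO = (Σα)·G^SO − ½·6·(Σα)² = (6/2)·18² = 972.
Deadweight loss = W^SO − W^NE = 683.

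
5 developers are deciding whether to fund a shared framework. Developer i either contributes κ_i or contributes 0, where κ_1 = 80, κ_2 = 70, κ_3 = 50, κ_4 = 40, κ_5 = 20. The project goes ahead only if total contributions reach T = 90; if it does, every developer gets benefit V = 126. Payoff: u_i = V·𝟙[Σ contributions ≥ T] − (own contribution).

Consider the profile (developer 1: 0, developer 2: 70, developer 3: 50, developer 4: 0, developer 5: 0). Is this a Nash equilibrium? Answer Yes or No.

Yes

Total = 120 ≥ 90: provided.
Developer 1 (pledges 0, payoff 126): pledging 80 → total 200, payoff 46. No gain.
Developer 2 (pledges 70, payoff 56): dropping to 0 → total 50, payoff 0. No gain.
Developer 3 (pledges 50, payoff 76): dropping to 0 → total 70, payoff 0. No gain.
Developer 4 (pledges 0, payoff 126): pledging 40 → total 160, payoff 86. No gain.
Developer 5 (pledges 0, payoff 126): pledging 20 → total 140, payoff 106. No gain.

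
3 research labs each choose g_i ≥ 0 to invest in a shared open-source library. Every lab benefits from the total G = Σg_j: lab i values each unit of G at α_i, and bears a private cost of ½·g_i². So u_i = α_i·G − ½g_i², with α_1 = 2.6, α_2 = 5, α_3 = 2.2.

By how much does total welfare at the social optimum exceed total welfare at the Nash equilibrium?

66.32

Lab i's FOC: ∂u_i/∂g_i = α_i − g_i = 0, so g_i* = α_i.
NE contributions = (2.6, 5, 2.2); G = 9.8.
W^NE = (Σα)·G − ½Σα_i² = 9.8² − ½·36.6 = 77.74.
Planner sets g_i = Σα_j = 9.8 for every i, so G^SO = 3·9.8 = 29.4.
W^SO = (Σα)·G^SO − ½·3·(Σα)² = (3/2)·9.8² = 144.06.
Deadweight loss = W^SO − W^NE = 66.32.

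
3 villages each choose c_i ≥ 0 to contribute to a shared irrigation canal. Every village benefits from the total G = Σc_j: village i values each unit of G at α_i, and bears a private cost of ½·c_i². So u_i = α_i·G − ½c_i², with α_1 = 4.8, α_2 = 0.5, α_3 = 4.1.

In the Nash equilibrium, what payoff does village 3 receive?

Village i's FOC: ∂u_i/∂c_i = α_i − c_i = 0, so c_i* = α_i.
NE contributions = (4.8, 0.5, 4.1); G = 9.4.
u_3 = α_3·G − ½·(c_3)² = 4.1·9.4 − ½·4.1² = 30.135.

30.135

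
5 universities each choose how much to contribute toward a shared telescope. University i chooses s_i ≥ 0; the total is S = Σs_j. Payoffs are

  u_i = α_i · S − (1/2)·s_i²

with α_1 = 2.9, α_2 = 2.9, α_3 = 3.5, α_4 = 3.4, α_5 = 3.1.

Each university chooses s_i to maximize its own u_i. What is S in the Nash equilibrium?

University i's FOC: ∂u_i/∂s_i = α_i − s_i = 0, so s_i* = α_i.
NE contributions = (2.9, 2.9, 3.5, 3.4, 3.1); S = 15.8.

15.8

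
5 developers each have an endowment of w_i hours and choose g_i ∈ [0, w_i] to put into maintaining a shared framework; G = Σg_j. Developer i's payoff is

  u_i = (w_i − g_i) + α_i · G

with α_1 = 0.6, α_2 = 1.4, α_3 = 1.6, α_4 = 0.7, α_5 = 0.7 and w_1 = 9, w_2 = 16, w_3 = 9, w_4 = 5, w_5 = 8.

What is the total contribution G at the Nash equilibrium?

25

∂u_i/∂g_i = α_i − 1, so developer i contributes w_i if α_i > 1, else 0.
α_i > 1 for i ∈ {2, 3}; NE contributions (0, 16, 9, 0, 0), G = 25.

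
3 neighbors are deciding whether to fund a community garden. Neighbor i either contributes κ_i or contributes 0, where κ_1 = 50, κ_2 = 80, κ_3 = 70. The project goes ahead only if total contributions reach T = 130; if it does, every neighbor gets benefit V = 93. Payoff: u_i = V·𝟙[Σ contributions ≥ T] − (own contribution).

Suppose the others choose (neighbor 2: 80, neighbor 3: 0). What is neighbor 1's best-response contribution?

50

Others' total = 80. Contributing 50 brings total to 130 ≥ 130: gain V − κ_1 = 43.
Best response: 50.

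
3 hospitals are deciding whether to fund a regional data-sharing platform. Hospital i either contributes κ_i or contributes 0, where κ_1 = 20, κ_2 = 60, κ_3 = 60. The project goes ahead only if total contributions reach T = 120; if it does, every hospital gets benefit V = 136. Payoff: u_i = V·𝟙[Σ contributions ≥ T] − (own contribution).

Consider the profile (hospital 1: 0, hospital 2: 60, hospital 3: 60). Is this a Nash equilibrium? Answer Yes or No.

Total = 120 ≥ 120: provided.
Hospital 1 (pledges 0, payoff 136): pledging 20 → total 140, payoff 116. No gain.
Hospital 2 (pledges 60, payoff 76): dropping to 0 → total 60, payoff 0. No gain.
Hospital 3 (pledges 60, payoff 76): dropping to 0 → total 60, payoff 0. No gain.

Yes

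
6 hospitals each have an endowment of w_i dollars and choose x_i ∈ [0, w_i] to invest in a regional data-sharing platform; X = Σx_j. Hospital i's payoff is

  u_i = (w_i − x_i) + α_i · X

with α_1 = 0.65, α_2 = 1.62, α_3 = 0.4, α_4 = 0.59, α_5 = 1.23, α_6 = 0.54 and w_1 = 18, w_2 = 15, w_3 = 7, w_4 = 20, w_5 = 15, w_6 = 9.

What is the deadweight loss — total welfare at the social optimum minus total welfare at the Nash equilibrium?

∂u_i/∂x_i = α_i − 1, so hospital i contributes w_i if α_i > 1, else 0.
α_i > 1 for i ∈ {2, 5}; NE contributions (0, 15, 0, 0, 15, 0), X = 30.
W^NE = Σw_i − X^NE + (Σα_i)·X^NE = 84 + 4.03·30 = 204.9.
Planner: ∂(Σu_j)/∂x_i = Σα_j − 1 = 4.03 > 0, so everyone contributes w_i; X^SO = 84, W^SO = 84 + 4.03·84 = 422.52.
Deadweight loss = 217.62.

217.62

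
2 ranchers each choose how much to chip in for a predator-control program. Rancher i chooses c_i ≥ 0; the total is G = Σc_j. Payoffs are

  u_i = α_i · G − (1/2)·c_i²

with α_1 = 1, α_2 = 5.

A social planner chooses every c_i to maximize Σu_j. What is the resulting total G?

12

Planner FOC: ∂(Σu_j)/∂c_i = (Σα_j) − c_i = 0, so c_i^SO = Σα_j = 6 for every i; G^SO = 12.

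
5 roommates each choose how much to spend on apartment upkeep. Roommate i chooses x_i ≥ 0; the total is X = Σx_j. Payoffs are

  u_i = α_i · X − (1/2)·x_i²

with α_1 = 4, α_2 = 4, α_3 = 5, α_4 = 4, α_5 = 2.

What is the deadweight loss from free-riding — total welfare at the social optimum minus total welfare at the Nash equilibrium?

580

Roommate i's FOC: ∂u_i/∂x_i = α_i − x_i = 0, so x_i* = α_i.
NE contributions = (4, 4, 5, 4, 2); X = 19.
W^NE = (Σα)·X − ½Σα_i² = 19² − ½·77 = 322.5.
Planner sets x_i = Σα_j = 19 for every i, so X^SO = 5·19 = 95.
W^SO = (Σα)·X^SO − ½·5·(Σα)² = (5/2)·19² = 902.5.
Deadweight loss = W^SO − W^NE = 580.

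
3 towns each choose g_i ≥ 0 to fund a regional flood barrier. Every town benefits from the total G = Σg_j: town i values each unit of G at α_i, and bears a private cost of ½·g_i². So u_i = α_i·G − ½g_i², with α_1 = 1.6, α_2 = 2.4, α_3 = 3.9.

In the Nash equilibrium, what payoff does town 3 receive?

23.205

Town i's FOC: ∂u_i/∂g_i = α_i − g_i = 0, so g_i* = α_i.
NE contributions = (1.6, 2.4, 3.9); G = 7.9.
u_3 = α_3·G − ½·(g_3)² = 3.9·7.9 − ½·3.9² = 23.205.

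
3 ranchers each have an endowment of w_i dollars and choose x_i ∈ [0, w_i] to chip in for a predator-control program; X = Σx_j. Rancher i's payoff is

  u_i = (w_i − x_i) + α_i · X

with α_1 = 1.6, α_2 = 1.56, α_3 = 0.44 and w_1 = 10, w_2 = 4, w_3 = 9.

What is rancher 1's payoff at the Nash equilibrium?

22.4

∂u_i/∂x_i = α_i − 1, so rancher i contributes w_i if α_i > 1, else 0.
α_i > 1 for i ∈ {1, 2}; NE contributions (10, 4, 0), X = 14.
u_1 = (10 − 10) + 1.6·14 = 22.4.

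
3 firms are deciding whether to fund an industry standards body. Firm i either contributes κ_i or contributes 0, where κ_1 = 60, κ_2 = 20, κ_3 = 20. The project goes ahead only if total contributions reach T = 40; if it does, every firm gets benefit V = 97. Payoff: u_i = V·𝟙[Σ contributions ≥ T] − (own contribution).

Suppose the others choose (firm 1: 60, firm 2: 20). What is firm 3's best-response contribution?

Others' total = 80 ≥ 40; contributing adds cost 20 for no extra benefit.
Best response: 0.

0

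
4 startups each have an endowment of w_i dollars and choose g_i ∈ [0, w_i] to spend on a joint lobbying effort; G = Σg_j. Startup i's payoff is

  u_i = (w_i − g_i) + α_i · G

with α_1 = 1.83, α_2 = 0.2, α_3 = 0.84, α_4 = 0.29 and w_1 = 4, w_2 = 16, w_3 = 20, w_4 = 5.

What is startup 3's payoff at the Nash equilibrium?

23.36

∂u_i/∂g_i = α_i − 1, so startup i contributes w_i if α_i > 1, else 0.
α_i > 1 for i ∈ {1}; NE contributions (4, 0, 0, 0), G = 4.
u_3 = (20 − 0) + 0.84·4 = 23.36.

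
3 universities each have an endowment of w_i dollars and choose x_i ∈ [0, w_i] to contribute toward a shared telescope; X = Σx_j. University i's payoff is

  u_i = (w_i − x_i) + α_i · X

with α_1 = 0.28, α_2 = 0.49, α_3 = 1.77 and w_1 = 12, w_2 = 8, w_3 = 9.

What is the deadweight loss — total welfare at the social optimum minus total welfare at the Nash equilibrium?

30.8

∂u_i/∂x_i = α_i − 1, so university i contributes w_i if α_i > 1, else 0.
α_i > 1 for i ∈ {3}; NE contributions (0, 0, 9), X = 9.
W^NE = Σw_i − X^NE + (Σα_i)·X^NE = 29 + 1.54·9 = 42.86.
Planner: ∂(Σu_j)/∂x_i = Σα_j − 1 = 1.54 > 0, so everyone contributes w_i; X^SO = 29, W^SO = 29 + 1.54·29 = 73.66.
Deadweight loss = 30.8.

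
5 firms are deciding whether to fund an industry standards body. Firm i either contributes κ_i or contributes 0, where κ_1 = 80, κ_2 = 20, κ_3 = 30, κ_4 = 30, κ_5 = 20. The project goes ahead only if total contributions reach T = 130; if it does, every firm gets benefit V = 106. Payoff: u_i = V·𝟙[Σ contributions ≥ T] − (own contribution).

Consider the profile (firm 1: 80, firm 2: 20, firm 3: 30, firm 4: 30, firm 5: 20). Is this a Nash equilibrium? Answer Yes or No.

No

Total = 180 ≥ 130: provided.
Firm 1 (pledges 80, payoff 26): dropping to 0 → total 100, payoff 0. No gain.
Firm 2 (pledges 20, payoff 86): dropping to 0 → total 160, payoff 106. Profitable deviation.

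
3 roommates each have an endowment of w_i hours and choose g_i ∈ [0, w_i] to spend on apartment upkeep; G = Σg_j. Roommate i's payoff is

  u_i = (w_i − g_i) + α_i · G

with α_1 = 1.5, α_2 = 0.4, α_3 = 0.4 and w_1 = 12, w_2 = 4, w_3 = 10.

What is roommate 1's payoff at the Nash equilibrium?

∂u_i/∂g_i = α_i − 1, so roommate i contributes w_i if α_i > 1, else 0.
α_i > 1 for i ∈ {1}; NE contributions (12, 0, 0), G = 12.
u_1 = (12 − 12) + 1.5·12 = 18.

18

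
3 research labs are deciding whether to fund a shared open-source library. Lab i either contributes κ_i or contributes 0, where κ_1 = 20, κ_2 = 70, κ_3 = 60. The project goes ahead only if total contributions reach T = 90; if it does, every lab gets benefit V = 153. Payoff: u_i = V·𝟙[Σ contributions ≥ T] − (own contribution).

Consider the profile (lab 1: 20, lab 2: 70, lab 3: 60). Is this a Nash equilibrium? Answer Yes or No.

Total = 150 ≥ 90: provided.
Lab 1 (pledges 20, payoff 133): dropping to 0 → total 130, payoff 153. Profitable deviation.

No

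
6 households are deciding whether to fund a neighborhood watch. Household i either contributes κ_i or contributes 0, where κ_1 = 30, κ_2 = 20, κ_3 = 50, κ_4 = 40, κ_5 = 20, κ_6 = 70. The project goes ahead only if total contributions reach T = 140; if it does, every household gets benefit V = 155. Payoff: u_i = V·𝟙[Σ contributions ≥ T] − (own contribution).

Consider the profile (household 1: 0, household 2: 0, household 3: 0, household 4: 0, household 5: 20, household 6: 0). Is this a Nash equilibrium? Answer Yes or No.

Total = 20 < 140: not provided.
Household 1 (pledges 0, payoff 0): pledging 30 → total 50, payoff -30. No gain.
Household 2 (pledges 0, payoff 0): pledging 20 → total 40, payoff -20. No gain.
Household 3 (pledges 0, payoff 0): pledging 50 → total 70, payoff -50. No gain.
Household 4 (pledges 0, payoff 0): pledging 40 → total 60, payoff -40. No gain.
Household 5 (pledges 20, payoff -20): dropping to 0 → total 0, payoff 0. Profitable deviation.

No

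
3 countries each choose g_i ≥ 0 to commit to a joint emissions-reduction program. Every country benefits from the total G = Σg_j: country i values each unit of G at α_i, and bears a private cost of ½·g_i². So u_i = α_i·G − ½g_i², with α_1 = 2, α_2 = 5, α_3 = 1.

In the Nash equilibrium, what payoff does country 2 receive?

Country i's FOC: ∂u_i/∂g_i = α_i − g_i = 0, so g_i* = α_i.
NE contributions = (2, 5, 1); G = 8.
u_2 = α_2·G − ½·(g_2)² = 5·8 − ½·5² = 27.5.

27.5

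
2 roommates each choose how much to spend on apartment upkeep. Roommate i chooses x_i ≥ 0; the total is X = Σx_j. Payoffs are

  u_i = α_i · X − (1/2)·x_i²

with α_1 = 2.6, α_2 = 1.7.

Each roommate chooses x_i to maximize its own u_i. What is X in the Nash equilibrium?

4.3

Roommate i's FOC: ∂u_i/∂x_i = α_i − x_i = 0, so x_i* = α_i.
NE contributions = (2.6, 1.7); X = 4.3.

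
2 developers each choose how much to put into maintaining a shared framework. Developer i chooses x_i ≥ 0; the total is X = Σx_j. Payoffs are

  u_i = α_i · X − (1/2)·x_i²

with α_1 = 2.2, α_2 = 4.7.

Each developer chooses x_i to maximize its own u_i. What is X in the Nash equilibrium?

Developer i's FOC: ∂u_i/∂x_i = α_i − x_i = 0, so x_i* = α_i.
NE contributions = (2.2, 4.7); X = 6.9.

6.9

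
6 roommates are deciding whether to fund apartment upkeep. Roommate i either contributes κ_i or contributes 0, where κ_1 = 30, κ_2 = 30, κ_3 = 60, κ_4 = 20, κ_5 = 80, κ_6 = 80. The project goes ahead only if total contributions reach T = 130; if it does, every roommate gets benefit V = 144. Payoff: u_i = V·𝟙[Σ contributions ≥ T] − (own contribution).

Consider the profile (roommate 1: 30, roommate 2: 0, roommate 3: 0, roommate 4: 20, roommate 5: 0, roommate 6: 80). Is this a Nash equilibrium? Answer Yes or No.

Total = 130 ≥ 130: provided.
Roommate 1 (pledges 30, payoff 114): dropping to 0 → total 100, payoff 0. No gain.
Roommate 2 (pledges 0, payoff 144): pledging 30 → total 160, payoff 114. No gain.
Roommate 3 (pledges 0, payoff 144): pledging 60 → total 190, payoff 84. No gain.
Roommate 4 (pledges 20, payoff 124): dropping to 0 → total 110, payoff 0. No gain.
Roommate 5 (pledges 0, payoff 144): pledging 80 → total 210, payoff 64. No gain.
Roommate 6 (pledges 80, payoff 64): dropping to 0 → total 50, payoff 0. No gain.

Yes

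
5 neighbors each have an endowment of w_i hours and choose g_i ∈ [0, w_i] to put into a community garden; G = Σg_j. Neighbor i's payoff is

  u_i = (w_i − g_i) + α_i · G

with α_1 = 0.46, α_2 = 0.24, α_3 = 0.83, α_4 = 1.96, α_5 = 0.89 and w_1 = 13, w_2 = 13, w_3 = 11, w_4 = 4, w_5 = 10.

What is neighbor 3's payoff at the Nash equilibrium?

∂u_i/∂g_i = α_i − 1, so neighbor i contributes w_i if α_i > 1, else 0.
α_i > 1 for i ∈ {4}; NE contributions (0, 0, 0, 4, 0), G = 4.
u_3 = (11 − 0) + 0.83·4 = 14.32.

14.32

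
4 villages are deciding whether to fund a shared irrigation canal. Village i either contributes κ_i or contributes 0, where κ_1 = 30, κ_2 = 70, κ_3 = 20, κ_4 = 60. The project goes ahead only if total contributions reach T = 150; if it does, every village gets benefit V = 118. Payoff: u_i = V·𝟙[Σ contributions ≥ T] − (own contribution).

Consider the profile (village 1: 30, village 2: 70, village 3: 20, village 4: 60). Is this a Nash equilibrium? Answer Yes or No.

Total = 180 ≥ 150: provided.
Village 1 (pledges 30, payoff 88): dropping to 0 → total 150, payoff 118. Profitable deviation.

No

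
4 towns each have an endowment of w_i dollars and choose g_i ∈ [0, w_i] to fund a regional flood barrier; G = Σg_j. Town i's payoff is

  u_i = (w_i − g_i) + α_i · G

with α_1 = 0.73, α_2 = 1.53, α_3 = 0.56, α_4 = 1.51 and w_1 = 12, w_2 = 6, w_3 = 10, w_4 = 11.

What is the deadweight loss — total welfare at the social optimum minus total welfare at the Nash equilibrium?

∂u_i/∂g_i = α_i − 1, so town i contributes w_i if α_i > 1, else 0.
α_i > 1 for i ∈ {2, 4}; NE contributions (0, 6, 0, 11), G = 17.
W^NE = Σw_i − G^NE + (Σα_i)·G^NE = 39 + 3.33·17 = 95.61.
Planner: ∂(Σu_j)/∂g_i = Σα_j − 1 = 3.33 > 0, so everyone contributes w_i; G^SO = 39, W^SO = 39 + 3.33·39 = 168.87.
Deadweight loss = 73.26.

73.26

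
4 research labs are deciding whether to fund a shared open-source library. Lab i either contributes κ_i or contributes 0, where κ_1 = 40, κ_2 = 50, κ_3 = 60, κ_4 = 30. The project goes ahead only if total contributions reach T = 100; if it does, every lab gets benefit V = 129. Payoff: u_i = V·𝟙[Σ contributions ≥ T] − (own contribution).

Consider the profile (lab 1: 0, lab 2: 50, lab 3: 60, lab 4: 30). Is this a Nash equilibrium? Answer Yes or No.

Total = 140 ≥ 100: provided.
Lab 1 (pledges 0, payoff 129): pledging 40 → total 180, payoff 89. No gain.
Lab 2 (pledges 50, payoff 79): dropping to 0 → total 90, payoff 0. No gain.
Lab 3 (pledges 60, payoff 69): dropping to 0 → total 80, payoff 0. No gain.
Lab 4 (pledges 30, payoff 99): dropping to 0 → total 110, payoff 129. Profitable deviation.

No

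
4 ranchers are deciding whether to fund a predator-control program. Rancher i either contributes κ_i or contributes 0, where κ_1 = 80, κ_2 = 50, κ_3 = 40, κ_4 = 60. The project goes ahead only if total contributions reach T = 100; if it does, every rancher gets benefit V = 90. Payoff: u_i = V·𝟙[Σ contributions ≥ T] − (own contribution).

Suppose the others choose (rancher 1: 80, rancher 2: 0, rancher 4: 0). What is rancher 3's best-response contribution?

Others' total = 80. Contributing 40 brings total to 120 ≥ 100: gain V − κ_3 = 50.
Best response: 40.

40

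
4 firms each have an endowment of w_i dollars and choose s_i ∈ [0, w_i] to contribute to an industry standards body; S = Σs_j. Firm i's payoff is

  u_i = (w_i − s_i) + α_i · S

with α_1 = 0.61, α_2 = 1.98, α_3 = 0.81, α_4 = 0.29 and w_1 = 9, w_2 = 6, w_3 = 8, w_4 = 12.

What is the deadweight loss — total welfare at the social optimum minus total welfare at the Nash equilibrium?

78.01

∂u_i/∂s_i = α_i − 1, so firm i contributes w_i if α_i > 1, else 0.
α_i > 1 for i ∈ {2}; NE contributions (0, 6, 0, 0), S = 6.
W^NE = Σw_i − S^NE + (Σα_i)·S^NE = 35 + 2.69·6 = 51.14.
Planner: ∂(Σu_j)/∂s_i = Σα_j − 1 = 2.69 > 0, so everyone contributes w_i; S^SO = 35, W^SO = 35 + 2.69·35 = 129.15.
Deadweight loss = 78.01.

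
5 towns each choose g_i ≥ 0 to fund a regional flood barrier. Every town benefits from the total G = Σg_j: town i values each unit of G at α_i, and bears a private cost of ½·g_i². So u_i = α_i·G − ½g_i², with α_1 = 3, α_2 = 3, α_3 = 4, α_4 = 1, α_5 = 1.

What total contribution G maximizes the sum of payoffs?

Planner FOC: ∂(Σu_j)/∂g_i = (Σα_j) − g_i = 0, so g_i^SO = Σα_j = 12 for every i; G^SO = 60.

60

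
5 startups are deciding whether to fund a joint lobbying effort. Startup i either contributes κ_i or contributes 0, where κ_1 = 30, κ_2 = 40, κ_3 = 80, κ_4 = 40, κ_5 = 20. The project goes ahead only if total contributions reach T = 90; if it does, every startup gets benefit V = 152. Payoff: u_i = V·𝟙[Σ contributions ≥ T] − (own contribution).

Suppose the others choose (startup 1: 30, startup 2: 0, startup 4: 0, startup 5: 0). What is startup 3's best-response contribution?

Others' total = 30. Contributing 80 brings total to 110 ≥ 90: gain V − κ_3 = 72.
Best response: 80.

80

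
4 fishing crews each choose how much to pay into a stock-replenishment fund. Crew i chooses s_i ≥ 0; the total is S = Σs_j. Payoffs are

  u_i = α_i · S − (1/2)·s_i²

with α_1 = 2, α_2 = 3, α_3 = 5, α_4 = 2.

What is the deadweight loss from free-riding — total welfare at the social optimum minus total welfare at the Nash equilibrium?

165

Crew i's FOC: ∂u_i/∂s_i = α_i − s_i = 0, so s_i* = α_i.
NE contributions = (2, 3, 5, 2); S = 12.
W^NE = (Σα)·S − ½Σα_i² = 12² − ½·42 = 123.
Planner sets s_i = Σα_j = 12 for every i, so S^SO = 4·12 = 48.
W^SO = (Σα)·S^SO − ½·4·(Σα)² = (4/2)·12² = 288.
Deadweight loss = W^SO − W^NE = 165.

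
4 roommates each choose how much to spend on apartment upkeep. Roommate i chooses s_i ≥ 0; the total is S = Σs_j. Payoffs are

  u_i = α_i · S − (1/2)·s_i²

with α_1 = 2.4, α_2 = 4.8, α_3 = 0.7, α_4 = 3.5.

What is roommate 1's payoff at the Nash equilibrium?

24.48

Roommate i's FOC: ∂u_i/∂s_i = α_i − s_i = 0, so s_i* = α_i.
NE contributions = (2.4, 4.8, 0.7, 3.5); S = 11.4.
u_1 = α_1·S − ½·(s_1)² = 2.4·11.4 − ½·2.4² = 24.48.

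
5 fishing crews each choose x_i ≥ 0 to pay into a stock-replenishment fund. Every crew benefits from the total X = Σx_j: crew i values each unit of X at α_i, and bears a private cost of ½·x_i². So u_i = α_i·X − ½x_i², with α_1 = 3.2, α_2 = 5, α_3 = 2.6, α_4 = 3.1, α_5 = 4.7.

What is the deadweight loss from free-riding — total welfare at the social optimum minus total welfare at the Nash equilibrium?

555.79

Crew i's FOC: ∂u_i/∂x_i = α_i − x_i = 0, so x_i* = α_i.
NE contributions = (3.2, 5, 2.6, 3.1, 4.7); X = 18.6.
W^NE = (Σα)·X − ½Σα_i² = 18.6² − ½·73.7 = 309.11.
Planner sets x_i = Σα_j = 18.6 for every i, so X^SO = 5·18.6 = 93.
W^SO = (Σα)·X^SO − ½·5·(Σα)² = (5/2)·18.6² = 864.9.
Deadweight loss = W^SO − W^NE = 555.79.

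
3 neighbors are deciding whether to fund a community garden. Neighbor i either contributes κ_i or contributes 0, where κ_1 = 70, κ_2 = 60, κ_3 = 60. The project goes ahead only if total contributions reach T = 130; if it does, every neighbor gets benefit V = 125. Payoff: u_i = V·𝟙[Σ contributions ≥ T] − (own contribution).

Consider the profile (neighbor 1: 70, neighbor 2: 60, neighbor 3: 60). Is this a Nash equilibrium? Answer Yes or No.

No

Total = 190 ≥ 130: provided.
Neighbor 1 (pledges 70, payoff 55): dropping to 0 → total 120, payoff 0. No gain.
Neighbor 2 (pledges 60, payoff 65): dropping to 0 → total 130, payoff 125. Profitable deviation.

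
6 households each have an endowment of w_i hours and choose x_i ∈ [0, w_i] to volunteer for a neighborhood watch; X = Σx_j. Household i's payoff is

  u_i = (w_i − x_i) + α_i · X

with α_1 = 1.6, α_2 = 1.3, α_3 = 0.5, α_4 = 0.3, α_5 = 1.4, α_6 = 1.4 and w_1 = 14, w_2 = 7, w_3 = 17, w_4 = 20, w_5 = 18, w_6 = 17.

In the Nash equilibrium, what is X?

56

∂u_i/∂x_i = α_i − 1, so household i contributes w_i if α_i > 1, else 0.
α_i > 1 for i ∈ {1, 2, 5, 6}; NE contributions (14, 7, 0, 0, 18, 17), X = 56.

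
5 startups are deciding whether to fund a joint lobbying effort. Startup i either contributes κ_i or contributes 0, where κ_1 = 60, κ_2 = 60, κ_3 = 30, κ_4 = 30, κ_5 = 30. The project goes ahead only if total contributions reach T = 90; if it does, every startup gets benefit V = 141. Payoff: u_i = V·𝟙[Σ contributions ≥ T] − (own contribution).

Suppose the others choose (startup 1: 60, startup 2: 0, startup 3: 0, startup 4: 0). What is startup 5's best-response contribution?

30

Others' total = 60. Contributing 30 brings total to 90 ≥ 90: gain V − κ_5 = 111.
Best response: 30.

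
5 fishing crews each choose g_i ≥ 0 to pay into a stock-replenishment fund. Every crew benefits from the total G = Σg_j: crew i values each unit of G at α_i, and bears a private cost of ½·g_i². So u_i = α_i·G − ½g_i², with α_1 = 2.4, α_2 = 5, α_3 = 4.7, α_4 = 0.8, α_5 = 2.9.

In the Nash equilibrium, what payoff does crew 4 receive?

12.32

Crew i's FOC: ∂u_i/∂g_i = α_i − g_i = 0, so g_i* = α_i.
NE contributions = (2.4, 5, 4.7, 0.8, 2.9); G = 15.8.
u_4 = α_4·G − ½·(g_4)² = 0.8·15.8 − ½·0.8² = 12.32.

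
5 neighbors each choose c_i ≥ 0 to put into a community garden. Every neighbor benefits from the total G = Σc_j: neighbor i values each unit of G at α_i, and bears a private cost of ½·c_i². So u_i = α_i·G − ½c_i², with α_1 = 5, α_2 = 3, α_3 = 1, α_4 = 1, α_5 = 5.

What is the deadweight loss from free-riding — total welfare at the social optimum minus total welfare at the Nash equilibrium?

Neighbor i's FOC: ∂u_i/∂c_i = α_i − c_i = 0, so c_i* = α_i.
NE contributions = (5, 3, 1, 1, 5); G = 15.
W^NE = (Σα)·G − ½Σα_i² = 15² − ½·61 = 194.5.
Planner sets c_i = Σα_j = 15 for every i, so G^SO = 5·15 = 75.
W^SO = (Σα)·G^SO − ½·5·(Σα)² = (5/2)·15² = 562.5.
Deadweight loss = W^SO − W^NE = 368.

368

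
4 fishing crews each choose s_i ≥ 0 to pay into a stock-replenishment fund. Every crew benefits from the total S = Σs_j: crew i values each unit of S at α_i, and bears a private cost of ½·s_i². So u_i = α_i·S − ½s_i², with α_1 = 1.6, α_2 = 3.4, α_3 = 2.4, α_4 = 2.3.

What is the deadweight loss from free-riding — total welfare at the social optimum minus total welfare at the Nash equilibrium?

Crew i's FOC: ∂u_i/∂s_i = α_i − s_i = 0, so s_i* = α_i.
NE contributions = (1.6, 3.4, 2.4, 2.3); S = 9.7.
W^NE = (Σα)·S − ½Σα_i² = 9.7² − ½·25.17 = 81.505.
Planner sets s_i = Σα_j = 9.7 for every i, so S^SO = 4·9.7 = 38.8.
W^SO = (Σα)·S^SO − ½·4·(Σα)² = (4/2)·9.7² = 188.18.
Deadweight loss = W^SO − W^NE = 106.675.

106.675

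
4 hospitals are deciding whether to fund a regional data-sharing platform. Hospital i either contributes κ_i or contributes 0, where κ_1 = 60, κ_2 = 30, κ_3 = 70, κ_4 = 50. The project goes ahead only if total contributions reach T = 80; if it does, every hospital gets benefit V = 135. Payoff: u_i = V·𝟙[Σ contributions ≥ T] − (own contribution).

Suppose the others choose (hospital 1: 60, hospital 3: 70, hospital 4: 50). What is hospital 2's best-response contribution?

Others' total = 180 ≥ 80; contributing adds cost 30 for no extra benefit.
Best response: 0.

0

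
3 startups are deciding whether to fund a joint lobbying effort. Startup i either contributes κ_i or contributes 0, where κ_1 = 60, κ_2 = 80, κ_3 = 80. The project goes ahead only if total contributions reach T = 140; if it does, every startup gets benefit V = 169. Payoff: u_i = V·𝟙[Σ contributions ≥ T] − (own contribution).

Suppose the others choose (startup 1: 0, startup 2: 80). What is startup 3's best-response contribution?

80

Others' total = 80. Contributing 80 brings total to 160 ≥ 140: gain V − κ_3 = 89.
Best response: 80.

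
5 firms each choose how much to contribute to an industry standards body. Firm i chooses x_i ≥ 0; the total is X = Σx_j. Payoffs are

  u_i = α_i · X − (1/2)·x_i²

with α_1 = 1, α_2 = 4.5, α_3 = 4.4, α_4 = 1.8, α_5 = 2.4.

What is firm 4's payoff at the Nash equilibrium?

Firm i's FOC: ∂u_i/∂x_i = α_i − x_i = 0, so x_i* = α_i.
NE contributions = (1, 4.5, 4.4, 1.8, 2.4); X = 14.1.
u_4 = α_4·X − ½·(x_4)² = 1.8·14.1 − ½·1.8² = 23.76.

23.76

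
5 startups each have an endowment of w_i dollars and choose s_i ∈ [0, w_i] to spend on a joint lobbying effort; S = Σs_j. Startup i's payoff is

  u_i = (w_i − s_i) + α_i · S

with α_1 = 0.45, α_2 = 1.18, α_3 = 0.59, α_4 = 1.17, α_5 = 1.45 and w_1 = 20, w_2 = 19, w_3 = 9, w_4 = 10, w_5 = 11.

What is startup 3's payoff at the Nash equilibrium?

∂u_i/∂s_i = α_i − 1, so startup i contributes w_i if α_i > 1, else 0.
α_i > 1 for i ∈ {2, 4, 5}; NE contributions (0, 19, 0, 10, 11), S = 40.
u_3 = (9 − 0) + 0.59·40 = 32.6.

32.6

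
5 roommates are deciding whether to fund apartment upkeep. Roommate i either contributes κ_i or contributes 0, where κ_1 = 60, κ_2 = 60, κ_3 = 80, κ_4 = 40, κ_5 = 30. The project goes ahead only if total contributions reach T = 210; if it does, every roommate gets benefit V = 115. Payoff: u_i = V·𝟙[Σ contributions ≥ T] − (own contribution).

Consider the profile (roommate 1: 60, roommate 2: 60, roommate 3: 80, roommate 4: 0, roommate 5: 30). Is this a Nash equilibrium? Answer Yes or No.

Total = 230 ≥ 210: provided.
Roommate 1 (pledges 60, payoff 55): dropping to 0 → total 170, payoff 0. No gain.
Roommate 2 (pledges 60, payoff 55): dropping to 0 → total 170, payoff 0. No gain.
Roommate 3 (pledges 80, payoff 35): dropping to 0 → total 150, payoff 0. No gain.
Roommate 4 (pledges 0, payoff 115): pledging 40 → total 270, payoff 75. No gain.
Roommate 5 (pledges 30, payoff 85): dropping to 0 → total 200, payoff 0. No gain.

Yes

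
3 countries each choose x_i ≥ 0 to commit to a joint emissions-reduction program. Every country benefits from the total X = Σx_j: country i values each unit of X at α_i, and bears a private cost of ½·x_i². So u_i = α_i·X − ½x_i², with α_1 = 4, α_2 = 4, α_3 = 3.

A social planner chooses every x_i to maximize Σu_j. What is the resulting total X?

Planner FOC: ∂(Σu_j)/∂x_i = (Σα_j) − x_i = 0, so x_i^SO = Σα_j = 11 for every i; X^SO = 33.

33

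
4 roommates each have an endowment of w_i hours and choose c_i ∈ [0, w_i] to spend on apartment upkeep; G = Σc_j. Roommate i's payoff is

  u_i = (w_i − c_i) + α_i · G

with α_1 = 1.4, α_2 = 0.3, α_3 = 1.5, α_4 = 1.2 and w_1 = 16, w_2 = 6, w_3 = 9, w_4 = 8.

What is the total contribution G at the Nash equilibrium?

∂u_i/∂c_i = α_i − 1, so roommate i contributes w_i if α_i > 1, else 0.
α_i > 1 for i ∈ {1, 3, 4}; NE contributions (16, 0, 9, 8), G = 33.

33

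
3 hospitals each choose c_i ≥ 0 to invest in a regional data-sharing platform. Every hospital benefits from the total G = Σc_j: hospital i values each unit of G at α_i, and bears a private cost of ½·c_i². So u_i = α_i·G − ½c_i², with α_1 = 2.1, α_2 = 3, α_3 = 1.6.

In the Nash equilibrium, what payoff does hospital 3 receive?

Hospital i's FOC: ∂u_i/∂c_i = α_i − c_i = 0, so c_i* = α_i.
NE contributions = (2.1, 3, 1.6); G = 6.7.
u_3 = α_3·G − ½·(c_3)² = 1.6·6.7 − ½·1.6² = 9.44.

9.44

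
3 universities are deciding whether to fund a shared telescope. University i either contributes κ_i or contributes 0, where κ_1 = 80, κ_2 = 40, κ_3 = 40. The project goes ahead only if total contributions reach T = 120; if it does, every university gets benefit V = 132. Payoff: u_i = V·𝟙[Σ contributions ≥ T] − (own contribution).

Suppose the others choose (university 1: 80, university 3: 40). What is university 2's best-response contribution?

Others' total = 120 ≥ 120; contributing adds cost 40 for no extra benefit.
Best response: 0.

0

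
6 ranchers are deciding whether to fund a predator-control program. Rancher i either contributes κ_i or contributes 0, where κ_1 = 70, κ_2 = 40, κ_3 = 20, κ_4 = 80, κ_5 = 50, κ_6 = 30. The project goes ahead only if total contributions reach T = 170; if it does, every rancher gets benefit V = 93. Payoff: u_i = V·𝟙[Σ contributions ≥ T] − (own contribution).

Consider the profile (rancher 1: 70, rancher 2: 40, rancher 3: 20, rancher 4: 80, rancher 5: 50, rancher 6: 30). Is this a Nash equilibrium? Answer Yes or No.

No

Total = 290 ≥ 170: provided.
Rancher 1 (pledges 70, payoff 23): dropping to 0 → total 220, payoff 93. Profitable deviation.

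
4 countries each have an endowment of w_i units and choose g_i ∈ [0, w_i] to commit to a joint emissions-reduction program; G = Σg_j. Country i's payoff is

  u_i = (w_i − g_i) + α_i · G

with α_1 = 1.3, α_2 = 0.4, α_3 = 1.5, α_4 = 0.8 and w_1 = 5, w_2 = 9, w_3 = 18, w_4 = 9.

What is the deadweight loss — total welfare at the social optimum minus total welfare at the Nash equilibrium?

∂u_i/∂g_i = α_i − 1, so country i contributes w_i if α_i > 1, else 0.
α_i > 1 for i ∈ {1, 3}; NE contributions (5, 0, 18, 0), G = 23.
W^NE = Σw_i − G^NE + (Σα_i)·G^NE = 41 + 3·23 = 110.
Planner: ∂(Σu_j)/∂g_i = Σα_j − 1 = 3 > 0, so everyone contributes w_i; G^SO = 41, W^SO = 41 + 3·41 = 164.
Deadweight loss = 54.

54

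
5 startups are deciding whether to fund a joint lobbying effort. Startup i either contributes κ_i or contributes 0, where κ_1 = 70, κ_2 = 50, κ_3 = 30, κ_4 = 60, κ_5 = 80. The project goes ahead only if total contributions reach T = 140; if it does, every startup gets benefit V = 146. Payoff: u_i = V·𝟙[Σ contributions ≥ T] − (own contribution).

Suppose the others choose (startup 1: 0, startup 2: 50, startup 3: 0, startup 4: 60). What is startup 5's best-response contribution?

80

Others' total = 110. Contributing 80 brings total to 190 ≥ 140: gain V − κ_5 = 66.
Best response: 80.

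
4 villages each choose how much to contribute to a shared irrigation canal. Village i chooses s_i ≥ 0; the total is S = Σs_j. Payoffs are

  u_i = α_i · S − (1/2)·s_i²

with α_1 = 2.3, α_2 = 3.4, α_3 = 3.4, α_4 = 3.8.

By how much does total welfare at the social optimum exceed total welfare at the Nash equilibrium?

187.835

Village i's FOC: ∂u_i/∂s_i = α_i − s_i = 0, so s_i* = α_i.
NE contributions = (2.3, 3.4, 3.4, 3.8); S = 12.9.
W^NE = (Σα)·S − ½Σα_i² = 12.9² − ½·42.85 = 144.985.
Planner sets s_i = Σα_j = 12.9 for every i, so S^SO = 4·12.9 = 51.6.
W^SO = (Σα)·S^SO − ½·4·(Σα)² = (4/2)·12.9² = 332.82.
Deadweight loss = W^SO − W^NE = 187.835.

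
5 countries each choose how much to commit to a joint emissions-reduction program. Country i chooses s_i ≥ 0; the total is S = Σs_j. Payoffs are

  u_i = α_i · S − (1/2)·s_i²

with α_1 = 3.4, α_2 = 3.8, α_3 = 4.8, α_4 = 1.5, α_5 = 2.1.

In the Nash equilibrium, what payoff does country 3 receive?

Country i's FOC: ∂u_i/∂s_i = α_i − s_i = 0, so s_i* = α_i.
NE contributions = (3.4, 3.8, 4.8, 1.5, 2.1); S = 15.6.
u_3 = α_3·S − ½·(s_3)² = 4.8·15.6 − ½·4.8² = 63.36.

63.36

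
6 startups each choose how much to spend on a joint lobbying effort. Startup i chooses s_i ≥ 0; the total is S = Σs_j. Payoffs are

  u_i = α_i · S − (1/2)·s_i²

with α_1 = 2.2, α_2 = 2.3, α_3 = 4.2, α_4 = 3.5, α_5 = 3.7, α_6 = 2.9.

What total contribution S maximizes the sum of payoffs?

112.8

Planner FOC: ∂(Σu_j)/∂s_i = (Σα_j) − s_i = 0, so s_i^SO = Σα_j = 18.8 for every i; S^SO = 112.8.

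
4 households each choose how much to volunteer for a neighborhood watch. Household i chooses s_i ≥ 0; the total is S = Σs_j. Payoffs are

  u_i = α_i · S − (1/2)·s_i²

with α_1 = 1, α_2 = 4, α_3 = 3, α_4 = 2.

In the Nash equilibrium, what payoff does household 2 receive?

Household i's FOC: ∂u_i/∂s_i = α_i − s_i = 0, so s_i* = α_i.
NE contributions = (1, 4, 3, 2); S = 10.
u_2 = α_2·S − ½·(s_2)² = 4·10 − ½·4² = 32.

32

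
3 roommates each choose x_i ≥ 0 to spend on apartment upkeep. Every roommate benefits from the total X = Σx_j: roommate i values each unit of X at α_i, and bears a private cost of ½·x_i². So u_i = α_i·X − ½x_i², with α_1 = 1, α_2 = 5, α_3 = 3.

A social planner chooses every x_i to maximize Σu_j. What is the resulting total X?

27

Planner FOC: ∂(Σu_j)/∂x_i = (Σα_j) − x_i = 0, so x_i^SO = Σα_j = 9 for every i; X^SO = 27.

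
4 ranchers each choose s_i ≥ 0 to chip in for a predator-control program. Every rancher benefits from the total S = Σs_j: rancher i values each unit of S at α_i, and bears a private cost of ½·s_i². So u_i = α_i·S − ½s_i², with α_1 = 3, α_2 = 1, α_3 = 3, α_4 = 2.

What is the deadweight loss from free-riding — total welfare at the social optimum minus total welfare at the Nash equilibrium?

Rancher i's FOC: ∂u_i/∂s_i = α_i − s_i = 0, so s_i* = α_i.
NE contributions = (3, 1, 3, 2); S = 9.
W^NE = (Σα)·S − ½Σα_i² = 9² − ½·23 = 69.5.
Planner sets s_i = Σα_j = 9 for every i, so S^SO = 4·9 = 36.
W^SO = (Σα)·S^SO − ½·4·(Σα)² = (4/2)·9² = 162.
Deadweight loss = W^SO − W^NE = 92.5.

92.5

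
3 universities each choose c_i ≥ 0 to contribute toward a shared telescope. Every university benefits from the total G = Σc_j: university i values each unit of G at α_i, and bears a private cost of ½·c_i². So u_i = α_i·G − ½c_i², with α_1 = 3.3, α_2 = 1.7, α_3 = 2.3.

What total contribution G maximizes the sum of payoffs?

21.9

Planner FOC: ∂(Σu_j)/∂c_i = (Σα_j) − c_i = 0, so c_i^SO = Σα_j = 7.3 for every i; G^SO = 21.9.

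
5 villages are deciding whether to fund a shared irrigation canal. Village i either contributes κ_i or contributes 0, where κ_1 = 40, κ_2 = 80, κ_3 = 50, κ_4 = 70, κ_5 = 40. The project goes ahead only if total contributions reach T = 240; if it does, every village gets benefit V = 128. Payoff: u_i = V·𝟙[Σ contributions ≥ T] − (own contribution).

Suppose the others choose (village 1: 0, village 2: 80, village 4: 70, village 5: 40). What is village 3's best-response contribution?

Others' total = 190. Contributing 50 brings total to 240 ≥ 240: gain V − κ_3 = 78.
Best response: 50.

50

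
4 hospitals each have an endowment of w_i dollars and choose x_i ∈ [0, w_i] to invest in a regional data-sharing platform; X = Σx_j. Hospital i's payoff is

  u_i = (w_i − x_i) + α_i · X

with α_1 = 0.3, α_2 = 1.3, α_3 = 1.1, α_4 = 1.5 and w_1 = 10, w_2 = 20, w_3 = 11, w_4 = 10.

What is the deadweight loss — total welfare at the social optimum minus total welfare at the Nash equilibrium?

∂u_i/∂x_i = α_i − 1, so hospital i contributes w_i if α_i > 1, else 0.
α_i > 1 for i ∈ {2, 3, 4}; NE contributions (0, 20, 11, 10), X = 41.
W^NE = Σw_i − X^NE + (Σα_i)·X^NE = 51 + 3.2·41 = 182.2.
Planner: ∂(Σu_j)/∂x_i = Σα_j − 1 = 3.2 > 0, so everyone contributes w_i; X^SO = 51, W^SO = 51 + 3.2·51 = 214.2.
Deadweight loss = 32.

32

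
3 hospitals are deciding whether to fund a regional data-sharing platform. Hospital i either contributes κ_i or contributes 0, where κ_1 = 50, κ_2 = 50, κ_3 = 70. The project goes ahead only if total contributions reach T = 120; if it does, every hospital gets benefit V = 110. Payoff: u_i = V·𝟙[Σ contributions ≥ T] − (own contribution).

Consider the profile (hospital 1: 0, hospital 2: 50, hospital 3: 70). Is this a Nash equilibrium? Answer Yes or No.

Yes

Total = 120 ≥ 120: provided.
Hospital 1 (pledges 0, payoff 110): pledging 50 → total 170, payoff 60. No gain.
Hospital 2 (pledges 50, payoff 60): dropping to 0 → total 70, payoff 0. No gain.
Hospital 3 (pledges 70, payoff 40): dropping to 0 → total 50, payoff 0. No gain.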